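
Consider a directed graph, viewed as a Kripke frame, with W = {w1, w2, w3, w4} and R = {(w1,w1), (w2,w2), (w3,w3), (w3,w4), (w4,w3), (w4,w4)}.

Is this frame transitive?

Transitive: yes — every two-step R-path is closed by a direct edge.

Yes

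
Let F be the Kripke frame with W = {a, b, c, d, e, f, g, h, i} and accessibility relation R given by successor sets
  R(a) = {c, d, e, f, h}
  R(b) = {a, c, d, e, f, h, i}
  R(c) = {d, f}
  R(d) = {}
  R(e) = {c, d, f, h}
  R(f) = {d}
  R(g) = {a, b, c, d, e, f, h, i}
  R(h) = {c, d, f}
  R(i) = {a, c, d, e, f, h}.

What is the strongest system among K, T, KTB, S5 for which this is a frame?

Reflexive (axiom T): no — a is not related to itself.
Symmetric (axiom B): no — a R c but not c R a.
Euclidean (axiom 5): no — a R c and a R e, but not c R e.
So F validates K; T would additionally require R to be reflexive. The strongest is K.

K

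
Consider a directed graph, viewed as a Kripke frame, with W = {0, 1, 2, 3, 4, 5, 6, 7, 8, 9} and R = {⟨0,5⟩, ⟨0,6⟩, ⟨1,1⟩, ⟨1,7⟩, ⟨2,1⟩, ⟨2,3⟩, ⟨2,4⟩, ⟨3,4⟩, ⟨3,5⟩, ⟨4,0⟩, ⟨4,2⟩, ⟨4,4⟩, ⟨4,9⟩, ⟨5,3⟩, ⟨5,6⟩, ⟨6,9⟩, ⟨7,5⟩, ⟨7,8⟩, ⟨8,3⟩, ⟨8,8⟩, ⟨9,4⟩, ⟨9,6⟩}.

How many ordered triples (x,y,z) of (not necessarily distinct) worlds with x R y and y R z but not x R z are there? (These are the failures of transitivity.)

33

Enumerating: (0,5,3), (0,6,9), (1,7,5), (1,7,8), (2,1,7), (2,3,5), (2,4,0), (2,4,2), (2,4,9), (3,4,0), (3,4,2), (3,4,9), … and 21 more.
Total: 33.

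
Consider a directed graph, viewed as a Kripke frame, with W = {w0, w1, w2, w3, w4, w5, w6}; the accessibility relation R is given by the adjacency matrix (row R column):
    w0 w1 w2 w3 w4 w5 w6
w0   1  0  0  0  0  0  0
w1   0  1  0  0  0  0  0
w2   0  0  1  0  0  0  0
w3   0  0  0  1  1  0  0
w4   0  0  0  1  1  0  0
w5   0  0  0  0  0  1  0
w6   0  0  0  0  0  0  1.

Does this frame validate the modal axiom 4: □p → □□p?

Yes

The schema 4 characterises exactly the transitive frames.
Transitive: yes — every two-step R-path is closed by a direct edge.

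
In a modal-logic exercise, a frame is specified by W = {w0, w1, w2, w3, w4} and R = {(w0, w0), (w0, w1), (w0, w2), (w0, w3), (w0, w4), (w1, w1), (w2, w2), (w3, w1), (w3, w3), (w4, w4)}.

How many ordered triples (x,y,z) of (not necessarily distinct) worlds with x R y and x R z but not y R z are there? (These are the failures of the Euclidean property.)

16

Enumerating: (w0,w1,w0), (w0,w1,w2), (w0,w1,w3), (w0,w1,w4), (w0,w2,w0), (w0,w2,w1), (w0,w2,w3), (w0,w2,w4), (w0,w3,w0), (w0,w3,w2), (w0,w3,w4), (w0,w4,w0), (w0,w4,w1), (w0,w4,w2), (w0,w4,w3), (w3,w1,w3).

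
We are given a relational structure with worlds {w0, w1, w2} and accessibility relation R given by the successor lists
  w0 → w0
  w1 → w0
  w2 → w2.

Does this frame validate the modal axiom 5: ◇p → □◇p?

Yes

The schema 5 characterises exactly the Euclidean frames.
Euclidean: yes — any two successors of a common world are R-related.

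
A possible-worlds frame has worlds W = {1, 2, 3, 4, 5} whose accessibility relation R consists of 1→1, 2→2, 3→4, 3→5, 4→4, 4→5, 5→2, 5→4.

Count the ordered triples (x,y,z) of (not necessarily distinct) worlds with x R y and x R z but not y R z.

4

Enumerating: (3,5,5), (4,5,5), (5,2,4), (5,4,2).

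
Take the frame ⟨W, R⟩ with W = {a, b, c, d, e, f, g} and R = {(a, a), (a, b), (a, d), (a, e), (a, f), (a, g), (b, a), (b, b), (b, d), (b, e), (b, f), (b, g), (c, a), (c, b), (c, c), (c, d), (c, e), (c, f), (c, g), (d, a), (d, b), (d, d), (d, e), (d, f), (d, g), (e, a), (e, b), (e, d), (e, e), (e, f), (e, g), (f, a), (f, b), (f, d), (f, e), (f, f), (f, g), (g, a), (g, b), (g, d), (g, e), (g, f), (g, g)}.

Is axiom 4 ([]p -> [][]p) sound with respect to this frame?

Yes

Axiom 4 corresponds to the accessibility relation being transitive.
Transitive: yes — every two-step R-path is closed by a direct edge.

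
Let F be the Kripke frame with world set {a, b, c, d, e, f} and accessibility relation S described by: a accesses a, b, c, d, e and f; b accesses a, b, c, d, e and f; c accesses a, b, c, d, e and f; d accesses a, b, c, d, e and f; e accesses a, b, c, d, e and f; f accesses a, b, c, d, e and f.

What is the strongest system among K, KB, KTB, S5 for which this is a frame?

S5

Symmetric (axiom B): yes — every pair in S has its reverse in S.
Reflexive (axiom T): yes — every world is S-related to itself.
Euclidean (axiom 5): yes — any two successors of a common world are S-related.
So F validates K, KB, KTB, S5. The strongest is S5.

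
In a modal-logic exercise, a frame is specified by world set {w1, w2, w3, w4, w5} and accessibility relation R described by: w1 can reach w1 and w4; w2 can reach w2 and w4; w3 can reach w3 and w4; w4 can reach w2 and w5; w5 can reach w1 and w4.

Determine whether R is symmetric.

No

Symmetric: no — w1 R w4 but not w4 R w1.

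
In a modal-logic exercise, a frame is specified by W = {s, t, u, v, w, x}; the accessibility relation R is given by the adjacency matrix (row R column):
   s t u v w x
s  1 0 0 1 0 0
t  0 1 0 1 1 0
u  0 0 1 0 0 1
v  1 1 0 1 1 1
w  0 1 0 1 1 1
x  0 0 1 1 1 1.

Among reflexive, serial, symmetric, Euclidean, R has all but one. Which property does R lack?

Euclidean

Reflexive: yes — every world is R-related to itself.
Serial: yes — every world has a successor (e.g. s R s).
Symmetric: yes — every pair in R has its reverse in R.
Euclidean: no — v R s and v R t, but not s R t.
Only Euclidean fails.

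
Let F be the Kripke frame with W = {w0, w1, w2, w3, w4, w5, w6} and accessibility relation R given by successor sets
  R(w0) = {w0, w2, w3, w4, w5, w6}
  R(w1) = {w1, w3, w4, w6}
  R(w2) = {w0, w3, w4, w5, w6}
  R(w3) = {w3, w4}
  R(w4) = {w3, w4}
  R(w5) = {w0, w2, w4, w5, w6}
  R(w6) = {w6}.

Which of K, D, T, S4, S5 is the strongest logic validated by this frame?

Serial (axiom D): yes — every world has a successor (e.g. w0 R w0).
Reflexive (axiom T): no — w2 is not related to itself.
Transitive (axiom 4): no — w5 R w0 and w0 R w3, but not w5 R w3.
Euclidean (axiom 5): no — w0 R w3 and w0 R w2, but not w3 R w2.
So F validates K, D; T would additionally require R to be reflexive. The strongest is D.

D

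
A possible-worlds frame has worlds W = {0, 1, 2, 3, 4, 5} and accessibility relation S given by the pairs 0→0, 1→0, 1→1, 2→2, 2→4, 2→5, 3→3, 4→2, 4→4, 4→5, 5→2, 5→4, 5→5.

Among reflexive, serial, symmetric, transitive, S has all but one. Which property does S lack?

symmetric

Reflexive: yes — every world is S-related to itself.
Serial: yes — every world has a successor (e.g. 0 S 0).
Symmetric: no — 1 S 0 but not 0 S 1.
Transitive: yes — every two-step S-path is closed by a direct edge.
Only symmetric fails.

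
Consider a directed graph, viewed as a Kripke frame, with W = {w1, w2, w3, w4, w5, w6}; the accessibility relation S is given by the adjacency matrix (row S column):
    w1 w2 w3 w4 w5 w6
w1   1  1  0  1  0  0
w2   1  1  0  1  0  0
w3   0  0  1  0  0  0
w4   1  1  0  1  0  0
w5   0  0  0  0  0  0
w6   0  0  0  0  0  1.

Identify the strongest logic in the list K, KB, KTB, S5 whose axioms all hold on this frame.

Symmetric (axiom B): yes — every pair in S has its reverse in S.
Reflexive (axiom T): no — w5 is not related to itself.
Euclidean (axiom 5): yes — any two successors of a common world are S-related.
So F validates K, KB; KTB would additionally require S to be reflexive. The strongest is KB.

KB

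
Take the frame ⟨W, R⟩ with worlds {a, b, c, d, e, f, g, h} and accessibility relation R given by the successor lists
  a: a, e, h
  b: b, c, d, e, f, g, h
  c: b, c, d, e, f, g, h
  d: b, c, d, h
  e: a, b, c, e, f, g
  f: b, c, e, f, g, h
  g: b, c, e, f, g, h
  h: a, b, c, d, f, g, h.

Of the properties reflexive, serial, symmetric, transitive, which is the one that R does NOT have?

transitive

Reflexive: yes — every world is R-related to itself.
Serial: yes — every world has a successor (e.g. a R a).
Symmetric: yes — every pair in R has its reverse in R.
Transitive: no — a R e and e R b, but not a R b.
Only transitive fails.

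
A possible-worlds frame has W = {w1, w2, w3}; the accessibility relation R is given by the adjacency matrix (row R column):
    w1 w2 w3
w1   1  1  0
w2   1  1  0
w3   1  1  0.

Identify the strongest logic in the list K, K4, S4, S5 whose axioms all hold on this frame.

K4

Transitive (axiom 4): yes — every two-step R-path is closed by a direct edge.
Reflexive (axiom T): no — w3 is not related to itself.
Euclidean (axiom 5): yes — any two successors of a common world are R-related.
So F validates K, K4; S4 would additionally require R to be reflexive. The strongest is K4.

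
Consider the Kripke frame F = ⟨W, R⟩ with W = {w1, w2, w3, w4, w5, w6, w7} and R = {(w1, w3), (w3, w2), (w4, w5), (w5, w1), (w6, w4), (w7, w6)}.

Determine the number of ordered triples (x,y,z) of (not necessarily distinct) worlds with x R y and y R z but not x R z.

Enumerating: (w1,w3,w2), (w4,w5,w1), (w5,w1,w3), (w6,w4,w5), (w7,w6,w4).

5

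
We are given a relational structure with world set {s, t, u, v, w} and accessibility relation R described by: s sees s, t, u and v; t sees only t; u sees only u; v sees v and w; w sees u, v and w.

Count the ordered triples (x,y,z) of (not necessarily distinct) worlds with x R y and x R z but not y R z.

Enumerating: (s,t,s), (s,t,u), (s,t,v), (s,u,s), (s,u,t), (s,u,v), (s,v,s), (s,v,t), (s,v,u), (w,u,v), (w,u,w), (w,v,u).

12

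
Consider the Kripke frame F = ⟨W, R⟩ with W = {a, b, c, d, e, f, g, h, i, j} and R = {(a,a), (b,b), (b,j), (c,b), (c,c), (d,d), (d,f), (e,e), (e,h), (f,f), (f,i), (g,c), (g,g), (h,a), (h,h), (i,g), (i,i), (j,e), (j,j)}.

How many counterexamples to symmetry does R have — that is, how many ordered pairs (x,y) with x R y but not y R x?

9

Enumerating: (b,j), (c,b), (d,f), (e,h), (f,i), (g,c), (h,a), (i,g), (j,e).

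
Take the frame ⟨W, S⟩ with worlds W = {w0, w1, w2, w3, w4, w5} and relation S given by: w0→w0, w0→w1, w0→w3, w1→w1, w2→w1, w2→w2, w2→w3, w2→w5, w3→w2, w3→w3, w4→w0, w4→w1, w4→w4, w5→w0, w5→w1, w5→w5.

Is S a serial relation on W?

Serial: yes — every world has a successor (e.g. w0 S w0).

Yes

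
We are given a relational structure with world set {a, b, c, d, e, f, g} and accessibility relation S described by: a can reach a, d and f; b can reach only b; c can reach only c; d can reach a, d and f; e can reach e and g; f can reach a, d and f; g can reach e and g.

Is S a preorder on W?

Yes

Reflexive: yes — every world is S-related to itself.
Transitive: yes — every two-step S-path is closed by a direct edge.
So S is a preorder.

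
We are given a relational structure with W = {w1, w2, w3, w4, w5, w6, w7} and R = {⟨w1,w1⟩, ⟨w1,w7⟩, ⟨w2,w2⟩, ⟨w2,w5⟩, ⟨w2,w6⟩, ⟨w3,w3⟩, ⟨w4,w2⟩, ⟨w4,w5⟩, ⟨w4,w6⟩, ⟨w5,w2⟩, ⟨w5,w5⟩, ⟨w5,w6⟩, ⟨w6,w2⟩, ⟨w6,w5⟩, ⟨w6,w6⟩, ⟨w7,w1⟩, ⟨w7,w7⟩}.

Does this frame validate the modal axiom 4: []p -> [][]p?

Axiom 4 corresponds to the accessibility relation being transitive.
Transitive: yes — every two-step R-path is closed by a direct edge.

Yes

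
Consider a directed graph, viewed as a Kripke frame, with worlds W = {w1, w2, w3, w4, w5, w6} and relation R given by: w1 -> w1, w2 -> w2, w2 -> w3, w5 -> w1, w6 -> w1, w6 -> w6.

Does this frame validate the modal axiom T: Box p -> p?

Axiom T corresponds to the accessibility relation being reflexive.
Reflexive: no — w3 is not related to itself.

No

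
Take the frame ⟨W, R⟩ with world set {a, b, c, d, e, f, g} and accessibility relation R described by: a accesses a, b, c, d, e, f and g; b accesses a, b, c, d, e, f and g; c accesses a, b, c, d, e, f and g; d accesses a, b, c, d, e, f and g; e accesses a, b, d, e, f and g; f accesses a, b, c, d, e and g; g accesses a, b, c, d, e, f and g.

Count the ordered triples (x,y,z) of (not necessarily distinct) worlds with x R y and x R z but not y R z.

Enumerating: (a,e,c), (a,f,f), (b,e,c), (b,f,f), (c,e,c), (c,f,f), (d,e,c), (d,f,f), (e,f,f), (f,e,c), (g,e,c), (g,f,f).

12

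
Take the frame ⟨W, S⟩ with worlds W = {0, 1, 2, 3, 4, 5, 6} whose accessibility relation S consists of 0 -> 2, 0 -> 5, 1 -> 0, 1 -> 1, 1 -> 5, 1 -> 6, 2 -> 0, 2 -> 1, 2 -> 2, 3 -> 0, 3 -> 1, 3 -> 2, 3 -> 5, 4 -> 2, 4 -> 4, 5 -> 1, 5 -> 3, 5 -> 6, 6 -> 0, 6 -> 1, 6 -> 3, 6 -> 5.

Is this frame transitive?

Transitive: no — 0 S 2 and 2 S 1, but not 0 S 1.

No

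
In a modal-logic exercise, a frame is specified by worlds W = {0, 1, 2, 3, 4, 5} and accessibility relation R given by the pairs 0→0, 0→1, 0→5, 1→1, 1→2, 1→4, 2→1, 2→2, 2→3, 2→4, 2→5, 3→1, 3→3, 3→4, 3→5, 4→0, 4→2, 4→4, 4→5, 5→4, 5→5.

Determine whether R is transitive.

Transitive: no — 0 R 1 and 1 R 2, but not 0 R 2.

No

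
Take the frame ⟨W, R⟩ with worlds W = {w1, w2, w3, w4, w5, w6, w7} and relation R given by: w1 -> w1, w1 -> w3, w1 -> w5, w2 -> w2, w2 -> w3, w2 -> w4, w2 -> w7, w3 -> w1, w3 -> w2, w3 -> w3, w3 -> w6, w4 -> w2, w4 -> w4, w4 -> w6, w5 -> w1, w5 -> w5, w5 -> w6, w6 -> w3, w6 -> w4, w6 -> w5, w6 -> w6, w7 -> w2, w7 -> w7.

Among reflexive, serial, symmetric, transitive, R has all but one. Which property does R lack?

Reflexive: yes — every world is R-related to itself.
Serial: yes — every world has a successor (e.g. w1 R w1).
Symmetric: yes — every pair in R has its reverse in R.
Transitive: no — w1 R w3 and w3 R w2, but not w1 R w2.
Only transitive fails.

transitive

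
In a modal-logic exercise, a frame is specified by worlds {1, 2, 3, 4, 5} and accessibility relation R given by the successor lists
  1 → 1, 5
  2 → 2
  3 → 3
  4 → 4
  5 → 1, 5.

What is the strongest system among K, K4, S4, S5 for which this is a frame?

S5

Transitive (axiom 4): yes — every two-step R-path is closed by a direct edge.
Reflexive (axiom T): yes — every world is R-related to itself.
Euclidean (axiom 5): yes — any two successors of a common world are R-related.
So F validates K, K4, S4, S5. The strongest is S5.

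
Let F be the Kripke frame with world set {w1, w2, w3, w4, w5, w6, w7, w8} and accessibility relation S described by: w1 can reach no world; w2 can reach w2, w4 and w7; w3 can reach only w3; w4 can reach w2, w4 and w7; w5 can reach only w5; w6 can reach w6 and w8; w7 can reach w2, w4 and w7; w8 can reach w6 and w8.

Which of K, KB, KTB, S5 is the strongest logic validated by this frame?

KB

Symmetric (axiom B): yes — every pair in S has its reverse in S.
Reflexive (axiom T): no — w1 is not related to itself.
Euclidean (axiom 5): yes — any two successors of a common world are S-related.
So F validates K, KB; KTB would additionally require S to be reflexive. The strongest is KB.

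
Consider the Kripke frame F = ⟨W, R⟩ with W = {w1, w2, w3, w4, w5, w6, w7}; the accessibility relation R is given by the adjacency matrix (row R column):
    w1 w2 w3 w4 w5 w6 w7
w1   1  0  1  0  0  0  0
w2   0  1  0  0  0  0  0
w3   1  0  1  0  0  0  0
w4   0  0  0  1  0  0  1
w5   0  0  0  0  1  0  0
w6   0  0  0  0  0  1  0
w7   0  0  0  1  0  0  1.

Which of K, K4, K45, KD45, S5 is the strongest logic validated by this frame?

Transitive (axiom 4): yes — every two-step R-path is closed by a direct edge.
Euclidean (axiom 5): yes — any two successors of a common world are R-related.
Serial (axiom D): yes — every world has a successor (e.g. w1 R w1).
Reflexive (axiom T): yes — every world is R-related to itself.
So F validates K, K4, K45, KD45, S5. The strongest is S5.

S5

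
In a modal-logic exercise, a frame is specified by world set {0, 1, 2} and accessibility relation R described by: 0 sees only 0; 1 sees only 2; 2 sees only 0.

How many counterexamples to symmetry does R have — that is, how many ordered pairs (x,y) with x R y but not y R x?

Enumerating: (1,2), (2,0).

2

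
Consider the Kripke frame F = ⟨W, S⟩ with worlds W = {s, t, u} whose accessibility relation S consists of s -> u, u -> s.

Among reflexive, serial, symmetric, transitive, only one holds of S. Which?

Reflexive: no — s is not related to itself.
Serial: no — t has no S-successor.
Symmetric: yes — every pair in S has its reverse in S.
Transitive: no — s S u and u S s, but not s S s.
Only symmetric holds.

symmetric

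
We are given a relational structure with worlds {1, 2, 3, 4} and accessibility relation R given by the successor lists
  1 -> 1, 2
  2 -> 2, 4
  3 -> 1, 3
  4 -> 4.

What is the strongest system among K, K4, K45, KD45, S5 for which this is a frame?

K

Transitive (axiom 4): no — 1 R 2 and 2 R 4, but not 1 R 4.
Euclidean (axiom 5): no — 1 R 2 and 1 R 1, but not 2 R 1.
Serial (axiom D): yes — every world has a successor (e.g. 1 R 1).
Reflexive (axiom T): yes — every world is R-related to itself.
So F validates K; K4 would additionally require R to be transitive. The strongest is K.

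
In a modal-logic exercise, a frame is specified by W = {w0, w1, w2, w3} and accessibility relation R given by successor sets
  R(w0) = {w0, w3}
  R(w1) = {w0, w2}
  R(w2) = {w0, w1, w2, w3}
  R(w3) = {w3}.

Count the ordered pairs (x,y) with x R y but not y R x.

Enumerating: (w0,w3), (w1,w0), (w2,w0), (w2,w3).

4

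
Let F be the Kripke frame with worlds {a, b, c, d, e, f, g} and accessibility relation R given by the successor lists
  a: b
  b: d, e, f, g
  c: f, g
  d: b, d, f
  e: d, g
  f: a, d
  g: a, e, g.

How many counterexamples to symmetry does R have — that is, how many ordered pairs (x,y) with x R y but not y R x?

9

Enumerating: (a,b), (b,e), (b,f), (b,g), (c,f), (c,g), (e,d), (f,a), (g,a).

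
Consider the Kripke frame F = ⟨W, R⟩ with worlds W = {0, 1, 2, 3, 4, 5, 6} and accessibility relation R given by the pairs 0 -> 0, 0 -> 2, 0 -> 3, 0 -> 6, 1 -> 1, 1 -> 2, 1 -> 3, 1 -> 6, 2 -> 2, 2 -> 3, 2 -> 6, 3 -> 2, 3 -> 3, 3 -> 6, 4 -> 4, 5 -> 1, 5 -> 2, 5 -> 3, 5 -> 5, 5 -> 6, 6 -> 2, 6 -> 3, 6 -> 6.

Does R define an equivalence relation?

No

Reflexive: yes — every world is R-related to itself.
Symmetric: no — 0 R 2 but not 2 R 0.
Transitive: yes — every two-step R-path is closed by a direct edge.
So R is not an equivalence relation.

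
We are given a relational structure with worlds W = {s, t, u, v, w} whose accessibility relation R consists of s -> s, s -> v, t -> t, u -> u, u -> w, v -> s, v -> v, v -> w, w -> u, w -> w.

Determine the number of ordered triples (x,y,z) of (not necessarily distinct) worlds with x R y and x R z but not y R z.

Enumerating: (v,s,w), (v,w,s), (v,w,v).

3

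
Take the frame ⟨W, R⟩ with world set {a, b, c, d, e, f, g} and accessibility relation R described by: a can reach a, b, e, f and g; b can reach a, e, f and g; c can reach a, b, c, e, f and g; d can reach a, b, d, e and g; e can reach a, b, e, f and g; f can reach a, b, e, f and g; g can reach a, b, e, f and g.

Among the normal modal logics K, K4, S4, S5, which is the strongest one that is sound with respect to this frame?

Transitive (axiom 4): no — d R a and a R f, but not d R f.
Reflexive (axiom T): no — b is not related to itself.
Euclidean (axiom 5): no — a R b and a R b, but not b R b.
So F validates K; K4 would additionally require R to be transitive. The strongest is K.

K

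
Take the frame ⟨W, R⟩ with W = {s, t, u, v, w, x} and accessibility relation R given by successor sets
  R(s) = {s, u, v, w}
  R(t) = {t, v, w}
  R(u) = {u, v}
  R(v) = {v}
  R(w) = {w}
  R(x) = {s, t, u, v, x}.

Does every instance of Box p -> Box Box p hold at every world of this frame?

Axiom 4 corresponds to the accessibility relation being transitive.
Transitive: no — x R s and s R w, but not x R w.

No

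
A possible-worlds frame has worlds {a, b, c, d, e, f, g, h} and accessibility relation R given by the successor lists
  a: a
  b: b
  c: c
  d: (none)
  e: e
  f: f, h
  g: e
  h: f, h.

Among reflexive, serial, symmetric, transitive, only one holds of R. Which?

transitive

Reflexive: no — d is not related to itself.
Serial: no — d has no R-successor.
Symmetric: no — g R e but not e R g.
Transitive: yes — every two-step R-path is closed by a direct edge.
Only transitive holds.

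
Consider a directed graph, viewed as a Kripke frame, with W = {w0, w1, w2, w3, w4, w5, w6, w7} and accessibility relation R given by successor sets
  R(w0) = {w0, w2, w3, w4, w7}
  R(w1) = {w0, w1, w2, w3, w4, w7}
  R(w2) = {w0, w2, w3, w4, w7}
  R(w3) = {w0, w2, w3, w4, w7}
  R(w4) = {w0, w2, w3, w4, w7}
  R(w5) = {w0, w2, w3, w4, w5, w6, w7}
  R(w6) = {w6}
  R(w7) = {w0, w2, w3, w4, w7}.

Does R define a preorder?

Yes

Reflexive: yes — every world is R-related to itself.
Transitive: yes — every two-step R-path is closed by a direct edge.
So R is a preorder.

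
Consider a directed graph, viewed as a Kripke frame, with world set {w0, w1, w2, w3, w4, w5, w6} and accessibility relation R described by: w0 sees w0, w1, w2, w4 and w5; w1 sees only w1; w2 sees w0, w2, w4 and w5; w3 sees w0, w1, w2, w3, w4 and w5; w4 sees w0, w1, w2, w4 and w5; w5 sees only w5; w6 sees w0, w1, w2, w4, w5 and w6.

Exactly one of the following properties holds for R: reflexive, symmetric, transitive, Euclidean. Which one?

reflexive

Reflexive: yes — every world is R-related to itself.
Symmetric: no — w0 R w1 but not w1 R w0.
Transitive: no — w2 R w0 and w0 R w1, but not w2 R w1.
Euclidean: no — w0 R w1 and w0 R w2, but not w1 R w2.
Only reflexive holds.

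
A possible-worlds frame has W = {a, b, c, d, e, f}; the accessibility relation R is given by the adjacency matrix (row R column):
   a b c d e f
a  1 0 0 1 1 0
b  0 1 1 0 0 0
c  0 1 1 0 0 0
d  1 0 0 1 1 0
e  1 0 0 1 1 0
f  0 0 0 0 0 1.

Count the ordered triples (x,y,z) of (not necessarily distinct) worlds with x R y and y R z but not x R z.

0

R is transitive; there are no such tuples.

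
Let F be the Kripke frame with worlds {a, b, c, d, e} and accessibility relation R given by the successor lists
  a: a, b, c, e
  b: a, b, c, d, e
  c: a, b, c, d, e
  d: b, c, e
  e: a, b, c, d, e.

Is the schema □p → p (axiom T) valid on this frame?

The schema T characterises exactly the reflexive frames.
Reflexive: no — d is not related to itself.

No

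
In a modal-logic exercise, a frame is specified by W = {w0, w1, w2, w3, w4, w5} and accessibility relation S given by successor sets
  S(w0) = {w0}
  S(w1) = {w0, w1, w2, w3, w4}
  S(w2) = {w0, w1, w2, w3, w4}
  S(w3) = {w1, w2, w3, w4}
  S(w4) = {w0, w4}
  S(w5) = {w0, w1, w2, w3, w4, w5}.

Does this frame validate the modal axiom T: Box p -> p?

Yes

Axiom T corresponds to the accessibility relation being reflexive.
Reflexive: yes — every world is S-related to itself.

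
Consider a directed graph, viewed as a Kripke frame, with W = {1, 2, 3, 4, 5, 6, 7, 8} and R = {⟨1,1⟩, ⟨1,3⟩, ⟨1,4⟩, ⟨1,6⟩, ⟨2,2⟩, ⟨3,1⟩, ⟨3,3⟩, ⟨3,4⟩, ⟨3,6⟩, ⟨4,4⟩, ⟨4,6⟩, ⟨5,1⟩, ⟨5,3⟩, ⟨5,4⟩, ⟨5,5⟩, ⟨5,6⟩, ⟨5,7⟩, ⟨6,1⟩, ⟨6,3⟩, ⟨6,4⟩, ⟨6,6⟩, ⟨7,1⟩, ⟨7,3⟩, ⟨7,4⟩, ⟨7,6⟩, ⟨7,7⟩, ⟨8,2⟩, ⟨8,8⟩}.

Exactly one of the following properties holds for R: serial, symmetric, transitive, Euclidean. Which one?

serial

Serial: yes — every world has a successor (e.g. 1 R 1).
Symmetric: no — 1 R 4 but not 4 R 1.
Transitive: no — 4 R 6 and 6 R 1, but not 4 R 1.
Euclidean: no — 1 R 4 and 1 R 3, but not 4 R 3.
Only serial holds.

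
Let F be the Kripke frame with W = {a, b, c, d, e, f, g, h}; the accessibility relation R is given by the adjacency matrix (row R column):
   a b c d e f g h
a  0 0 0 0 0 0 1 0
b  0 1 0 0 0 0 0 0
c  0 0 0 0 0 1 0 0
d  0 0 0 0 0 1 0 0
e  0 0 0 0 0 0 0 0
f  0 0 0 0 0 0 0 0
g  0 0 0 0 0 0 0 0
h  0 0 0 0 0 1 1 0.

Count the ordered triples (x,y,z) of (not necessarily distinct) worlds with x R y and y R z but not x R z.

R is transitive; there are no such tuples.

0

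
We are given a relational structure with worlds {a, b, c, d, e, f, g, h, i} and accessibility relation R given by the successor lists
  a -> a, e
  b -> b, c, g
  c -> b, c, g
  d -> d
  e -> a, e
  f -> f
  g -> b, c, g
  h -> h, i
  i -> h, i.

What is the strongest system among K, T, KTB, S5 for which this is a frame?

Reflexive (axiom T): yes — every world is R-related to itself.
Symmetric (axiom B): yes — every pair in R has its reverse in R.
Euclidean (axiom 5): yes — any two successors of a common world are R-related.
So F validates K, T, KTB, S5. The strongest is S5.

S5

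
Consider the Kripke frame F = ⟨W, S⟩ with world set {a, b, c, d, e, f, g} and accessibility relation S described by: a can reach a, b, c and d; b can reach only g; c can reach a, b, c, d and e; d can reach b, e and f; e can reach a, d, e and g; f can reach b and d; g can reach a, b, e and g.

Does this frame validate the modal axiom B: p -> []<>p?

No

Axiom B corresponds to the accessibility relation being symmetric.
Symmetric: no — a S b but not b S a.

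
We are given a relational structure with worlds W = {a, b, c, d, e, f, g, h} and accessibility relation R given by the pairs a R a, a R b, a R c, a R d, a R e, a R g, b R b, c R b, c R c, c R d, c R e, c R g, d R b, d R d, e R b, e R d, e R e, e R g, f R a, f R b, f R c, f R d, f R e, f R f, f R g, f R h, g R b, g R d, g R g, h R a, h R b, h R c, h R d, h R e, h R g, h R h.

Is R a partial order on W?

Yes

Reflexive: yes — every world is R-related to itself.
Transitive: yes — every two-step R-path is closed by a direct edge.
Antisymmetric: yes — no distinct pair is related both ways.
So R is a partial order.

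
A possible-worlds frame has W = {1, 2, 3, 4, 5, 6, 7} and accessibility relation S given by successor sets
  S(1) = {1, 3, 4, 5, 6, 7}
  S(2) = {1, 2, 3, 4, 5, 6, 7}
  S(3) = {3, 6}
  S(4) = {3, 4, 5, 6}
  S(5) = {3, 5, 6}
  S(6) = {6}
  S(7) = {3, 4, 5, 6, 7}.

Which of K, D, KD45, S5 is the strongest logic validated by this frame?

Serial (axiom D): yes — every world has a successor (e.g. 1 S 1).
Euclidean (axiom 5): no — 1 S 3 and 1 S 4, but not 3 S 4.
Transitive (axiom 4): yes — every two-step S-path is closed by a direct edge.
Reflexive (axiom T): yes — every world is S-related to itself.
So F validates K, D; KD45 would additionally require S to be Euclidean. The strongest is D.

D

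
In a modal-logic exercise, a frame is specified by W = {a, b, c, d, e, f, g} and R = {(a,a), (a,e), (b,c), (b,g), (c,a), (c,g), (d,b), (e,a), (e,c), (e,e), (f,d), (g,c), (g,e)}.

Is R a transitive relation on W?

No

Transitive: no — a R e and e R c, but not a R c.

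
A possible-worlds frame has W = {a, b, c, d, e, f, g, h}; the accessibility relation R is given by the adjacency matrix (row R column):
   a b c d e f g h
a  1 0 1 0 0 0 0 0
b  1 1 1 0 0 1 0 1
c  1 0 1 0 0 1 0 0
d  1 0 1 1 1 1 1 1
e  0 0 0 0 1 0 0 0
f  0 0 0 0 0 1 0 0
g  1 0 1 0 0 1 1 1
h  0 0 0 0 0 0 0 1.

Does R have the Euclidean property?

No

Euclidean: no — b R a and b R f, but not a R f.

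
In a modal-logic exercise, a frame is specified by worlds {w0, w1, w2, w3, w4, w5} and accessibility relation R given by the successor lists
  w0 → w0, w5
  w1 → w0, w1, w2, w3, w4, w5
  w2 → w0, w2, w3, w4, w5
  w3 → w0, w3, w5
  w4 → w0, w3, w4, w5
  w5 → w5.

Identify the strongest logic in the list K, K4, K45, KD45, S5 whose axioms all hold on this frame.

Transitive (axiom 4): yes — every two-step R-path is closed by a direct edge.
Euclidean (axiom 5): no — w1 R w0 and w1 R w2, but not w0 R w2.
Serial (axiom D): yes — every world has a successor (e.g. w0 R w0).
Reflexive (axiom T): yes — every world is R-related to itself.
So F validates K, K4; K45 would additionally require R to be Euclidean. The strongest is K4.

K4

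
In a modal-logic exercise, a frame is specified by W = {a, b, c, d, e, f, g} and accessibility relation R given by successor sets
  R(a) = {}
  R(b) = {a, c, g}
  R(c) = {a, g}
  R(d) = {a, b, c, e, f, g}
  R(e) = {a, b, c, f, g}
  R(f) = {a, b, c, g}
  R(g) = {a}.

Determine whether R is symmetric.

No

Symmetric: no — b R a but not a R b.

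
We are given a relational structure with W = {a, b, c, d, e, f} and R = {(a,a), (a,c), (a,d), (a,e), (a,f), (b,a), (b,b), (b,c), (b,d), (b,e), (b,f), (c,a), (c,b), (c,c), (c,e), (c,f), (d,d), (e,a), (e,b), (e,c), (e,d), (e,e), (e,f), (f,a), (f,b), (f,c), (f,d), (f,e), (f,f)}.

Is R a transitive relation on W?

Transitive: no — a R c and c R b, but not a R b.

No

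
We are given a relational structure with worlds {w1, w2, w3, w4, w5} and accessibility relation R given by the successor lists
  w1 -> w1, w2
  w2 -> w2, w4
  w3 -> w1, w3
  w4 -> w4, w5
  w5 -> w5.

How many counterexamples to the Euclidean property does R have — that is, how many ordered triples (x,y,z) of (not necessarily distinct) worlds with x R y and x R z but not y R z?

4

Enumerating: (w1,w2,w1), (w2,w4,w2), (w3,w1,w3), (w4,w5,w4).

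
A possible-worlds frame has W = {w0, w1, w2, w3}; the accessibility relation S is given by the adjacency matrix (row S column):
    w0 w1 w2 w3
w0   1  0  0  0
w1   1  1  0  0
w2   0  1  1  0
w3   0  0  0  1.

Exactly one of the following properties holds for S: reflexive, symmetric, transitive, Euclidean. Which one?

Reflexive: yes — every world is S-related to itself.
Symmetric: no — w1 S w0 but not w0 S w1.
Transitive: no — w2 S w1 and w1 S w0, but not w2 S w0.
Euclidean: no — w1 S w0 and w1 S w1, but not w0 S w1.
Only reflexive holds.

reflexive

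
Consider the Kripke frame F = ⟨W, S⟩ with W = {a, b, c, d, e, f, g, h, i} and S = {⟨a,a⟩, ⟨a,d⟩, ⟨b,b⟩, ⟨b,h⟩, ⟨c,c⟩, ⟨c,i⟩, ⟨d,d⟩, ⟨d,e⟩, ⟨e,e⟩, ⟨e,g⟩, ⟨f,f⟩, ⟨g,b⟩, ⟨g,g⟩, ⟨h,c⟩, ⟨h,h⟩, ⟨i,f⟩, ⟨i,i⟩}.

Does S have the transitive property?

No

Transitive: no — a S d and d S e, but not a S e.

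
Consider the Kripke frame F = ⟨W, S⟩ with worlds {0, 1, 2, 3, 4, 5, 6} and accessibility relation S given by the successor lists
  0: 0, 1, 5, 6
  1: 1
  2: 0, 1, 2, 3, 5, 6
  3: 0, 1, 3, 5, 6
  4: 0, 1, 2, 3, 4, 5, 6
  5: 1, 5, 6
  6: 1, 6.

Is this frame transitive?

Transitive: yes — every two-step S-path is closed by a direct edge.

Yes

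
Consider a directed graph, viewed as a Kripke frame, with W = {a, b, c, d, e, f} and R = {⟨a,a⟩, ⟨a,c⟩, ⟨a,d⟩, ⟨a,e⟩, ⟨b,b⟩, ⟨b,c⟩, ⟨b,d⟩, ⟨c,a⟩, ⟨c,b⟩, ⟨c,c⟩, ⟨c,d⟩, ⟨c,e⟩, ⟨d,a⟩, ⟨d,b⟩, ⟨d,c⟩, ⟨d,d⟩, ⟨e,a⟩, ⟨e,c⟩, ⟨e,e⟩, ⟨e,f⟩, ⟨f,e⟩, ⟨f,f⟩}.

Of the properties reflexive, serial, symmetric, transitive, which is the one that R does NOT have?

Reflexive: yes — every world is R-related to itself.
Serial: yes — every world has a successor (e.g. a R a).
Symmetric: yes — every pair in R has its reverse in R.
Transitive: no — a R c and c R b, but not a R b.
Only transitive fails.

transitive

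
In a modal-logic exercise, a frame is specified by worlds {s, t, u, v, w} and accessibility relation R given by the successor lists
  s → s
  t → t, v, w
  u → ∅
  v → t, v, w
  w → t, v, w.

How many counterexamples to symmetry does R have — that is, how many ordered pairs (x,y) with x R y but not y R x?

R is symmetric; there are no such tuples.

0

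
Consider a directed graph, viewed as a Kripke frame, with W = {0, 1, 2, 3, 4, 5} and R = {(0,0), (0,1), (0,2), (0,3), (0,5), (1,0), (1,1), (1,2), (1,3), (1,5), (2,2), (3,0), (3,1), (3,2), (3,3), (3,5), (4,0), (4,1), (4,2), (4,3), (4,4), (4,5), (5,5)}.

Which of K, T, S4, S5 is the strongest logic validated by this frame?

S4

Reflexive (axiom T): yes — every world is R-related to itself.
Transitive (axiom 4): yes — every two-step R-path is closed by a direct edge.
Euclidean (axiom 5): no — 0 R 2 and 0 R 1, but not 2 R 1.
So F validates K, T, S4; S5 would additionally require R to be Euclidean. The strongest is S4.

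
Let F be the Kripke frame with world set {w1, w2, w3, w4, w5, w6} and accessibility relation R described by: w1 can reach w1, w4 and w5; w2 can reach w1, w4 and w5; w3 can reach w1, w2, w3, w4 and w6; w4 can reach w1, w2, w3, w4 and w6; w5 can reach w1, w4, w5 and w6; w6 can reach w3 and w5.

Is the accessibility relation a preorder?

Reflexive: no — w2 is not related to itself.
Transitive: no — w1 R w4 and w4 R w2, but not w1 R w2.
So R is not a preorder.

No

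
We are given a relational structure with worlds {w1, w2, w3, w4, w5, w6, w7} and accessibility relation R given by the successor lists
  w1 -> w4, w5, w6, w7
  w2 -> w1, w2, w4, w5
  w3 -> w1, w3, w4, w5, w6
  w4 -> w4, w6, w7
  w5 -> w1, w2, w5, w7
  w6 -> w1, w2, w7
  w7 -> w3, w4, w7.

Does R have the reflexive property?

Reflexive: no — w1 is not related to itself.

No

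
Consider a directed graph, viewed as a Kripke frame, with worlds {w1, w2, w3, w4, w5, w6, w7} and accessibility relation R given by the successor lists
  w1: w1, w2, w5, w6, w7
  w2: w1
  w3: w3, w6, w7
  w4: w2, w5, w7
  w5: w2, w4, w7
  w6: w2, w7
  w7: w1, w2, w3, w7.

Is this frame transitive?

No

Transitive: no — w1 R w5 and w5 R w4, but not w1 R w4.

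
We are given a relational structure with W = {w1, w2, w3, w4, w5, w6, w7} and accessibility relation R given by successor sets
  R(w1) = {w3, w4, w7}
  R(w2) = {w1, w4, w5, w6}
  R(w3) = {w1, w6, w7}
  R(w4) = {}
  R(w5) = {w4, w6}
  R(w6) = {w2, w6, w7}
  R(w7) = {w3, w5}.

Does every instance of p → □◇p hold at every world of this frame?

No

Axiom B corresponds to the accessibility relation being symmetric.
Symmetric: no — w1 R w4 but not w4 R w1.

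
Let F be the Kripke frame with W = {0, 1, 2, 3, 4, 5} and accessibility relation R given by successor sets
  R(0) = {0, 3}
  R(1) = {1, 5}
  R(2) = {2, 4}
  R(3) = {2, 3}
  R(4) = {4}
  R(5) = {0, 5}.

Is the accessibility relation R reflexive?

Reflexive: yes — every world is R-related to itself.

Yes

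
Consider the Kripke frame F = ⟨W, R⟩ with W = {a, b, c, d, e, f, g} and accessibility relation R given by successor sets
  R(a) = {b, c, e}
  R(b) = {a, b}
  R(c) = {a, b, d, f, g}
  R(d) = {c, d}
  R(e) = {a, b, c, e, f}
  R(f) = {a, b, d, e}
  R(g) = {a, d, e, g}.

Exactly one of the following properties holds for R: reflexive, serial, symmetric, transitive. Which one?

serial

Reflexive: no — a is not related to itself.
Serial: yes — every world has a successor (e.g. a R b).
Symmetric: no — c R b but not b R c.
Transitive: no — a R c and c R d, but not a R d.
Only serial holds.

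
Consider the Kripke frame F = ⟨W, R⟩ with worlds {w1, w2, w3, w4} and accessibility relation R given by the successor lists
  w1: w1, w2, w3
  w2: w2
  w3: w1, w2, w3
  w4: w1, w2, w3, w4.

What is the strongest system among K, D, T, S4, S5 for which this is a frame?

S4

Serial (axiom D): yes — every world has a successor (e.g. w1 R w1).
Reflexive (axiom T): yes — every world is R-related to itself.
Transitive (axiom 4): yes — every two-step R-path is closed by a direct edge.
Euclidean (axiom 5): no — w1 R w2 and w1 R w3, but not w2 R w3.
So F validates K, D, T, S4; S5 would additionally require R to be Euclidean. The strongest is S4.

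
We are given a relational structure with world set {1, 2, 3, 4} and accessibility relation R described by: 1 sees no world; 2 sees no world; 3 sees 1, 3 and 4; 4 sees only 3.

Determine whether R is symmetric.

Symmetric: no — 3 R 1 but not 1 R 3.

No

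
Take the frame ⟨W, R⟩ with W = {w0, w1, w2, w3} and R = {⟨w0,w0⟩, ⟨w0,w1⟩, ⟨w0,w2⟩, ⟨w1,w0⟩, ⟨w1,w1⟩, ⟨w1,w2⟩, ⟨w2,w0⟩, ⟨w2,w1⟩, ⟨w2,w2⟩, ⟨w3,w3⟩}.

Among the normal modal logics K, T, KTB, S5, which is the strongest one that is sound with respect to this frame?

S5

Reflexive (axiom T): yes — every world is R-related to itself.
Symmetric (axiom B): yes — every pair in R has its reverse in R.
Euclidean (axiom 5): yes — any two successors of a common world are R-related.
So F validates K, T, KTB, S5. The strongest is S5.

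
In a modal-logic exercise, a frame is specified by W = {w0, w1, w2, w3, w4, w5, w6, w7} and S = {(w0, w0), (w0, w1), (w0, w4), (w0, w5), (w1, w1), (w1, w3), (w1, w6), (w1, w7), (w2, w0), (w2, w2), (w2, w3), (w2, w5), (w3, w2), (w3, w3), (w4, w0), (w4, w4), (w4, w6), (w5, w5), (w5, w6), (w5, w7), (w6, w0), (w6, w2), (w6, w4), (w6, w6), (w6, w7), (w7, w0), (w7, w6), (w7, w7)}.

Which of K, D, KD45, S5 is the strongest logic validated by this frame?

D

Serial (axiom D): yes — every world has a successor (e.g. w0 S w0).
Euclidean (axiom 5): no — w0 S w1 and w0 S w4, but not w1 S w4.
Transitive (axiom 4): no — w0 S w1 and w1 S w3, but not w0 S w3.
Reflexive (axiom T): yes — every world is S-related to itself.
So F validates K, D; KD45 would additionally require S to be Euclidean and transitive. The strongest is D.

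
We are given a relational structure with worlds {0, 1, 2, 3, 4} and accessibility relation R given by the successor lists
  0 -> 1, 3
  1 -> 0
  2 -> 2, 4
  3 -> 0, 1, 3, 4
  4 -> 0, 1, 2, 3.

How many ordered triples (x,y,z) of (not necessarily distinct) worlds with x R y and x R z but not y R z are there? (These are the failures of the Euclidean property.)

Enumerating: (0,1,1), (0,1,3), (1,0,0), (2,4,4), (3,0,0), (3,0,4), (3,1,1), (3,1,3), (3,1,4), (3,4,4), (4,0,0), (4,0,2), … and 7 more.
Total: 19.

19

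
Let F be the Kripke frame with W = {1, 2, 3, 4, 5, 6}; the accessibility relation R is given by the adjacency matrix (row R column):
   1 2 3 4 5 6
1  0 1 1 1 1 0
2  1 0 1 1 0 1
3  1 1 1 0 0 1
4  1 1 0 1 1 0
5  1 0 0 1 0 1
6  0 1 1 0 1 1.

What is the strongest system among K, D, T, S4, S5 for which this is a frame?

Serial (axiom D): yes — every world has a successor (e.g. 1 R 2).
Reflexive (axiom T): no — 1 is not related to itself.
Transitive (axiom 4): no — 1 R 2 and 2 R 6, but not 1 R 6.
Euclidean (axiom 5): no — 1 R 2 and 1 R 5, but not 2 R 5.
So F validates K, D; T would additionally require R to be reflexive. The strongest is D.

D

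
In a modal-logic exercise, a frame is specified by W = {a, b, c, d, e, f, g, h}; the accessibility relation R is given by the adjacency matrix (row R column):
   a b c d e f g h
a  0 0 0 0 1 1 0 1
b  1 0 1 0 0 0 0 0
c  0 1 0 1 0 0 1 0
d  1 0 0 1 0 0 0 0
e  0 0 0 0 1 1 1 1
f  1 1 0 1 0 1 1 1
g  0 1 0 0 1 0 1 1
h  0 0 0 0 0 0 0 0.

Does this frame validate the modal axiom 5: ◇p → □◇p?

No

By correspondence theory, 5 is valid on a frame iff R is Euclidean.
Euclidean: no — a R f and a R e, but not f R e.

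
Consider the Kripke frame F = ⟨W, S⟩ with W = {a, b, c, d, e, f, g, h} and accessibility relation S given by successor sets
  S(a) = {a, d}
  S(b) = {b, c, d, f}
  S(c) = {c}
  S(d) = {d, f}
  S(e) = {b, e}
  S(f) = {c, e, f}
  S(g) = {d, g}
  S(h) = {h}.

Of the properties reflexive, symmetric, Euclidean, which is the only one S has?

reflexive

Reflexive: yes — every world is S-related to itself.
Symmetric: no — a S d but not d S a.
Euclidean: no — b S c and b S d, but not c S d.
Only reflexive holds.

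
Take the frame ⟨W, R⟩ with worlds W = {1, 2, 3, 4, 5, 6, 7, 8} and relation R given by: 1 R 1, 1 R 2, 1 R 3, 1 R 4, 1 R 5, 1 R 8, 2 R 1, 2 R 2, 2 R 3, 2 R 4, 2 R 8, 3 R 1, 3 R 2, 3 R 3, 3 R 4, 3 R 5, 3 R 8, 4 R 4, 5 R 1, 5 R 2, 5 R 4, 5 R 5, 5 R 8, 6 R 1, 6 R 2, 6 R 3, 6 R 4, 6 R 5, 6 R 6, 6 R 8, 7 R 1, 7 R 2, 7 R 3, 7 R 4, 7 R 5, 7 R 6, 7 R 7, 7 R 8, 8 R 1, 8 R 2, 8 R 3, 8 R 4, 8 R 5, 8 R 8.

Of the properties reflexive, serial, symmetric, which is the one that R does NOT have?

symmetric

Reflexive: yes — every world is R-related to itself.
Serial: yes — every world has a successor (e.g. 1 R 1).
Symmetric: no — 1 R 4 but not 4 R 1.
Only symmetric fails.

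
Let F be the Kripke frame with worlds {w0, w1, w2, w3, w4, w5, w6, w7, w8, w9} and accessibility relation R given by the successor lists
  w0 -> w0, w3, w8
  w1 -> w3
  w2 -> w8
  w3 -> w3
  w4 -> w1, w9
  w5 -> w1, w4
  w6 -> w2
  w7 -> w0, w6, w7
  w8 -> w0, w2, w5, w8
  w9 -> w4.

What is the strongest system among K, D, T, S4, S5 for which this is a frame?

Serial (axiom D): yes — every world has a successor (e.g. w0 R w0).
Reflexive (axiom T): no — w1 is not related to itself.
Transitive (axiom 4): no — w0 R w8 and w8 R w2, but not w0 R w2.
Euclidean (axiom 5): no — w0 R w3 and w0 R w8, but not w3 R w8.
So F validates K, D; T would additionally require R to be reflexive. The strongest is D.

D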